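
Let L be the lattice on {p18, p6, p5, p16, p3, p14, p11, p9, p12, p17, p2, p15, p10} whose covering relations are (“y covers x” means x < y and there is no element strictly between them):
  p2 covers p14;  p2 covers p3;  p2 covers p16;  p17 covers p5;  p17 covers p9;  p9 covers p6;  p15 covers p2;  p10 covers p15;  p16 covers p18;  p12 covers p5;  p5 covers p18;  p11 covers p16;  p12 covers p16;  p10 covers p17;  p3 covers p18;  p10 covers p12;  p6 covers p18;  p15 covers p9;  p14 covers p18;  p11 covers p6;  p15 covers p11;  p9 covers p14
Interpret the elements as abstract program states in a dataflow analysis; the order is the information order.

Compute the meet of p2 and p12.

p16

Common lower bounds of {p2, p12}: p16, p18.
The greatest among these is p16.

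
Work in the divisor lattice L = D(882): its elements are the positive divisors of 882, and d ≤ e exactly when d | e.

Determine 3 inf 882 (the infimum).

In the divisibility order, the meet is the greatest common divisor: gcd(3, 882) = 3.

3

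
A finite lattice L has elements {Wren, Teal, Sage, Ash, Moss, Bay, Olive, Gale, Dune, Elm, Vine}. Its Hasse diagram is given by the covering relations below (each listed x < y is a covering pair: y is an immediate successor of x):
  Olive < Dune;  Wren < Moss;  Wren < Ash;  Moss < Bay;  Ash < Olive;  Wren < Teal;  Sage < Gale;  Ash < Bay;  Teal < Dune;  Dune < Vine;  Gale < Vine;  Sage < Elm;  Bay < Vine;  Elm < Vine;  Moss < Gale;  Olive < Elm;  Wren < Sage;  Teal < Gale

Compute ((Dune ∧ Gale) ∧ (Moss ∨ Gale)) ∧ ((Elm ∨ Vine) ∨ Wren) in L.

Teal

Dune ∧ Gale = Teal
Moss ∨ Gale = Gale
Teal ∧ Gale = Teal
Elm ∨ Vine = Vine
Vine ∨ Wren = Vine
Teal ∧ Vine = Teal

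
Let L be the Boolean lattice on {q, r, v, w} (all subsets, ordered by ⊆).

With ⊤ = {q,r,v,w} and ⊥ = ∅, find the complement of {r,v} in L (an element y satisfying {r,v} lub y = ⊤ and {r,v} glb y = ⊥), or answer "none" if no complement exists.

Need y with {r,v} ∨ y = {q,r,v,w} and {r,v} ∧ y = ∅.
Checking each element gives: {q,w}.

{q,w}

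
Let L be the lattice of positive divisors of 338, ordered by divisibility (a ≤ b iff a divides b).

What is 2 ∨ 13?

Common upper bounds of {2, 13}: 26, 338.
The least among these is 26.

26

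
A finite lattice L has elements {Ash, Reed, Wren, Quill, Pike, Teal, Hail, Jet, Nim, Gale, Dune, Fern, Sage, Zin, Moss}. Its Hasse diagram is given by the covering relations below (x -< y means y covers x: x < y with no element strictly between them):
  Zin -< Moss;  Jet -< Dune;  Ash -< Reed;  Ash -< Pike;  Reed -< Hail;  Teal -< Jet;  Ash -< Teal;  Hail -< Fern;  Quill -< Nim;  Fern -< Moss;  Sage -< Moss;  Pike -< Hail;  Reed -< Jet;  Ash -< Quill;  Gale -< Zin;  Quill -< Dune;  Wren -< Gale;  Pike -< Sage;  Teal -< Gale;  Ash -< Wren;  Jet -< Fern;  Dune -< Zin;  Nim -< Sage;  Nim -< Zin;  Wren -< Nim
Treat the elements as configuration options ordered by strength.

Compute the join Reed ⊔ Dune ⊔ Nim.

Zin

Common upper bounds of {Reed, Dune, Nim}: Moss, Zin.
The least among these is Zin.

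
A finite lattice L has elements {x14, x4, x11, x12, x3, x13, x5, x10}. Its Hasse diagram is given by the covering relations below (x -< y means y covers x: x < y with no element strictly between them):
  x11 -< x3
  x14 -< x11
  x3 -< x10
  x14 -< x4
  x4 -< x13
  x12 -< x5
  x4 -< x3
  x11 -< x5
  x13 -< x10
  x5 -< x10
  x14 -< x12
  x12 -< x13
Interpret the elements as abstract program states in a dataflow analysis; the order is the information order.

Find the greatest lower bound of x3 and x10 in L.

Common lower bounds of {x3, x10}: x11, x14, x3, x4.
The greatest among these is x3.

x3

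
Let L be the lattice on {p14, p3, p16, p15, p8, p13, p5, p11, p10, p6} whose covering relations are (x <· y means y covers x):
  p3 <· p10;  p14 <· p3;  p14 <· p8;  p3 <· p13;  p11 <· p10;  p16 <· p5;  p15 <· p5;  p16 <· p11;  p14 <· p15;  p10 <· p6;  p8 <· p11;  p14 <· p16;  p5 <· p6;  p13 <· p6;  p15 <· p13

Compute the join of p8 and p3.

p10

Common upper bounds of {p8, p3}: p10, p6.
The least among these is p10.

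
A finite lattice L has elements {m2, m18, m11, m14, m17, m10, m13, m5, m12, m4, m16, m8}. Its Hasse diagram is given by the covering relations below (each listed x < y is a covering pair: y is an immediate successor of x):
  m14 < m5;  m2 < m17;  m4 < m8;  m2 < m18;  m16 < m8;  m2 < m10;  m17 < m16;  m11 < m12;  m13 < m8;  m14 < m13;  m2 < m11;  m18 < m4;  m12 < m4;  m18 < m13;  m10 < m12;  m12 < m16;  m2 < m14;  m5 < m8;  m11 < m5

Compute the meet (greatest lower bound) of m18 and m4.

Common lower bounds of {m18, m4}: m18, m2.
The greatest among these is m18.

m18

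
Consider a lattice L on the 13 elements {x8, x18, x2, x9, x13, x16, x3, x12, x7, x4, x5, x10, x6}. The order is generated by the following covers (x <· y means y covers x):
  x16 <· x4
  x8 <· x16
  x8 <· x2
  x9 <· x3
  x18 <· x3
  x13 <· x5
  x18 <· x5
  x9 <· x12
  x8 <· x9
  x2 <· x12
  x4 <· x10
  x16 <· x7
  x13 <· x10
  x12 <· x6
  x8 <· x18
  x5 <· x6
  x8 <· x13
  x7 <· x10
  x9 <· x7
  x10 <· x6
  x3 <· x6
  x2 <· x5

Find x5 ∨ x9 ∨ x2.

x6

Common upper bounds of {x5, x9, x2}: x6.
The least among these is x6.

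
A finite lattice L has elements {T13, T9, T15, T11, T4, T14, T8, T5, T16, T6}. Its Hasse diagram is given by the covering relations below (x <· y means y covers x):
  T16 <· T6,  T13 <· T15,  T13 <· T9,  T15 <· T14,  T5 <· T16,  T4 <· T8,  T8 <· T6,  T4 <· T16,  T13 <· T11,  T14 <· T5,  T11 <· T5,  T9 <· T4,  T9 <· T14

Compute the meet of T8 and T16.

Common lower bounds of {T8, T16}: T13, T4, T9.
The greatest among these is T4.

T4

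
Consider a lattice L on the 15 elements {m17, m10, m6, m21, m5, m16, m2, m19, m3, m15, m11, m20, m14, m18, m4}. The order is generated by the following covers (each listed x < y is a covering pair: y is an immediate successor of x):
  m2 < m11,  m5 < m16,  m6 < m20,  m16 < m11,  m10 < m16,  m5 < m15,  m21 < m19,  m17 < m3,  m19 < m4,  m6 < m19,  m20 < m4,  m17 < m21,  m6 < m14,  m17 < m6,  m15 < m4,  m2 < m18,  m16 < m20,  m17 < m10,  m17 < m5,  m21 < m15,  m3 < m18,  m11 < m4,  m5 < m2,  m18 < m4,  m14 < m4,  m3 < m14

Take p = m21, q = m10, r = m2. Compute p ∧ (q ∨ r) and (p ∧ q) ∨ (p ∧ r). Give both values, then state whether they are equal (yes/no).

q ∨ r = m11, so p ∧ (q ∨ r) = m21 ∧ m11 = m17.
p ∧ q = m17 and p ∧ r = m17, so (p ∧ q) ∨ (p ∧ r) = m17 ∨ m17 = m17.
Equal: yes.

m17; m17; yes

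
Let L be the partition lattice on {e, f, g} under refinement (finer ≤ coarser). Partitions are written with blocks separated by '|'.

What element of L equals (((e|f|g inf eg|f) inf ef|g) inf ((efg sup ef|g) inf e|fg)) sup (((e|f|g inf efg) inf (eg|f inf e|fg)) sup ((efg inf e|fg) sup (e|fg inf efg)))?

e|fg

e|f|g ∧ eg|f = e|f|g
e|f|g ∧ ef|g = e|f|g
efg ∨ ef|g = efg
efg ∧ e|fg = e|fg
e|f|g ∧ e|fg = e|f|g
e|f|g ∧ efg = e|f|g
eg|f ∧ e|fg = e|f|g
e|f|g ∧ e|f|g = e|f|g
efg ∧ e|fg = e|fg
e|fg ∧ efg = e|fg
e|fg ∨ e|fg = e|fg
e|f|g ∨ e|fg = e|fg
e|f|g ∨ e|fg = e|fg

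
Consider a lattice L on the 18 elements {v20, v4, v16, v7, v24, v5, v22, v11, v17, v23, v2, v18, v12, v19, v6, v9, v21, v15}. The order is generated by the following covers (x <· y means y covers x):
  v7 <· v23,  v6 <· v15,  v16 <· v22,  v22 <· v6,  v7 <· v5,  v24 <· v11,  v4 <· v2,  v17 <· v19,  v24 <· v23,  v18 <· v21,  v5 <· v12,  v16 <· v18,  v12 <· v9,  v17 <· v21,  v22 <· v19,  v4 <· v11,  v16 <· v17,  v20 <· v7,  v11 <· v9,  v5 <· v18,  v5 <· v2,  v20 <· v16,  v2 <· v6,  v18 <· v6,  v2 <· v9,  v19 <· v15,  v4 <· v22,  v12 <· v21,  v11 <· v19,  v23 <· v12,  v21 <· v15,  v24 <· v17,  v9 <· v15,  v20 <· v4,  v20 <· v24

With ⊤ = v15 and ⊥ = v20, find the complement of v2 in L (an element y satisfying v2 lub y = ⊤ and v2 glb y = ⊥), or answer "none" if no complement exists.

v17

Need y with v2 ∨ y = v15 and v2 ∧ y = v20.
Checking each element gives: v17.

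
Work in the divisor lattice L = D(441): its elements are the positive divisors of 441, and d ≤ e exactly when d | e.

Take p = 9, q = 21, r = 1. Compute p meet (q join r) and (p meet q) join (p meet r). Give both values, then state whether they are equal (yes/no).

3; 3; yes

q join r = 21, so p meet (q join r) = 9 meet 21 = 3.
p meet q = 3 and p meet r = 1, so (p meet q) join (p meet r) = 3 join 1 = 3.
Equal: yes.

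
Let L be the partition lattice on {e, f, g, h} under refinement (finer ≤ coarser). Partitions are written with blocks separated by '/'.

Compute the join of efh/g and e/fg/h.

The join of efh/g and e/fg/h merges any blocks that overlap across the partitions, giving efgh.

efgh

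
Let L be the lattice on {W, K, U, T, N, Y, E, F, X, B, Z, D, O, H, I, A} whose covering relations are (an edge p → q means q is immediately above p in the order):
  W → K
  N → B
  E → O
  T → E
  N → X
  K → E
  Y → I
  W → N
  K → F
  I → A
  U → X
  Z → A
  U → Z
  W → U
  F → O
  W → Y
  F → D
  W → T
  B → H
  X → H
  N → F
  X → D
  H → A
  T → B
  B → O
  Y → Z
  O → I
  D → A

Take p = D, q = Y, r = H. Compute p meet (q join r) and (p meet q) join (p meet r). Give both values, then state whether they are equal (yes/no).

D; X; no

q join r = A, so p meet (q join r) = D meet A = D.
p meet q = W and p meet r = X, so (p meet q) join (p meet r) = W join X = X.
Equal: no.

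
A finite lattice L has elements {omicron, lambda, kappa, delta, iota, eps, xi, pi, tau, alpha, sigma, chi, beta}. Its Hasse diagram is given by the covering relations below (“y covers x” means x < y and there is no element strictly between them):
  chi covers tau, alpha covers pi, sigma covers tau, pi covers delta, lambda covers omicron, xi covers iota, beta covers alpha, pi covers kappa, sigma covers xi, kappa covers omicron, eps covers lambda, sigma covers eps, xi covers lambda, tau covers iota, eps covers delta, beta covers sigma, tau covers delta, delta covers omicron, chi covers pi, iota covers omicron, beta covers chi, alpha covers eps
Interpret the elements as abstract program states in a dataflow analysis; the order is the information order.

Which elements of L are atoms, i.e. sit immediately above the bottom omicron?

The atoms are exactly the elements that cover omicron: delta, iota, kappa, lambda.

delta, iota, kappa, lambda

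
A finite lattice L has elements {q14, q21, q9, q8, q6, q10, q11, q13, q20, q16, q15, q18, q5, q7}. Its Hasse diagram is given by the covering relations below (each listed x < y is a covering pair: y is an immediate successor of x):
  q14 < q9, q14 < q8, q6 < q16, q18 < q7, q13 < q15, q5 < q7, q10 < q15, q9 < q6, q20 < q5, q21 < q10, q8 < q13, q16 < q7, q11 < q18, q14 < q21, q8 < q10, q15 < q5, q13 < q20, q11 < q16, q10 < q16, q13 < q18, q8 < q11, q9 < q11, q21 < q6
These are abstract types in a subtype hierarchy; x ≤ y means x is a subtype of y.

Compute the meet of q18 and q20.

Common lower bounds of {q18, q20}: q13, q14, q8.
The greatest among these is q13.

q13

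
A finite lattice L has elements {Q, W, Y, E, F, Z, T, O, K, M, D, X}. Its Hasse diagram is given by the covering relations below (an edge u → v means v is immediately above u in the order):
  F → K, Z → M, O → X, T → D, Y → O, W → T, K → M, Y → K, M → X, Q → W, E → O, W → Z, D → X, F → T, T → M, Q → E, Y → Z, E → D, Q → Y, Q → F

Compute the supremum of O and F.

Common upper bounds of {O, F}: X.
The least among these is X.

X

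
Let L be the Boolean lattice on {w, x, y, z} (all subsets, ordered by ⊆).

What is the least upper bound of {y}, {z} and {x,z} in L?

{x,y,z}

Common upper bounds of {{y}, {z}, {x,z}}: {w,x,y,z}, {x,y,z}.
The least among these is {x,y,z}.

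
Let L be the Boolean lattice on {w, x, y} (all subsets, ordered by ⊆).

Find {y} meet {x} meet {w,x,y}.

Common lower bounds of {{y}, {x}, {w,x,y}}: ∅.
The greatest among these is ∅.

∅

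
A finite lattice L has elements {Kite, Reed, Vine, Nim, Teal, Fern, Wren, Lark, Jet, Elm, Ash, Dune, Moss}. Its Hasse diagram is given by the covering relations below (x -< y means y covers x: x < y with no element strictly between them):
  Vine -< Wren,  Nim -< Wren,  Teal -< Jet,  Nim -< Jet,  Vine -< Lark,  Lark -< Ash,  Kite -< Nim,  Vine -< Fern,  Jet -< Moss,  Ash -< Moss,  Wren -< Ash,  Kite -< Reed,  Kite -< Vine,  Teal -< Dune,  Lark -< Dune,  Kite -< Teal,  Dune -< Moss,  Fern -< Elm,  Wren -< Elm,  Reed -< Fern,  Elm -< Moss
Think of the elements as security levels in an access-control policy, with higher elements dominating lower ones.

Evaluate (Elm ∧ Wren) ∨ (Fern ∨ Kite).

Elm ∧ Wren = Wren
Fern ∨ Kite = Fern
Wren ∨ Fern = Elm

Elm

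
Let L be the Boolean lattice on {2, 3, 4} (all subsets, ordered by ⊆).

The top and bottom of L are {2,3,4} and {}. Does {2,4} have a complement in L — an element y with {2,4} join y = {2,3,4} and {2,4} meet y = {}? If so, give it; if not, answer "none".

{3}

Need y with {2,4} ∨ y = {2,3,4} and {2,4} ∧ y = {}.
Checking each element gives: {3}.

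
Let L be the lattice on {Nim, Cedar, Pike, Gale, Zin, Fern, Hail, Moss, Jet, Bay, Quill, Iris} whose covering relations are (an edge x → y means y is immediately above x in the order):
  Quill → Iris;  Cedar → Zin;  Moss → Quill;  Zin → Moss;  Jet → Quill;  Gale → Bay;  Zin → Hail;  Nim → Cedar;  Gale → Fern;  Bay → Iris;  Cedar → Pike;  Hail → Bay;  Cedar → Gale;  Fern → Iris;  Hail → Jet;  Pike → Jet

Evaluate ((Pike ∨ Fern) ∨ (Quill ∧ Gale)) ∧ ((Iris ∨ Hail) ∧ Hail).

Pike ∨ Fern = Iris
Quill ∧ Gale = Cedar
Iris ∨ Cedar = Iris
Iris ∨ Hail = Iris
Iris ∧ Hail = Hail
Iris ∧ Hail = Hail

Hail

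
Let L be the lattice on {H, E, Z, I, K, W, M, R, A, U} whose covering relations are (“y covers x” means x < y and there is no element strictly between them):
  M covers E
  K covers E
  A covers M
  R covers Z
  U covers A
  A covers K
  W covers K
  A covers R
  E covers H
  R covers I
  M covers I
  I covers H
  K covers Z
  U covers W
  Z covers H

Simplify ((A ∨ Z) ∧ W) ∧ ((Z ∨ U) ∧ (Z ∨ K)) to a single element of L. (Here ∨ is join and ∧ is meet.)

A ∨ Z = A
A ∧ W = K
Z ∨ U = U
Z ∨ K = K
U ∧ K = K
K ∧ K = K

K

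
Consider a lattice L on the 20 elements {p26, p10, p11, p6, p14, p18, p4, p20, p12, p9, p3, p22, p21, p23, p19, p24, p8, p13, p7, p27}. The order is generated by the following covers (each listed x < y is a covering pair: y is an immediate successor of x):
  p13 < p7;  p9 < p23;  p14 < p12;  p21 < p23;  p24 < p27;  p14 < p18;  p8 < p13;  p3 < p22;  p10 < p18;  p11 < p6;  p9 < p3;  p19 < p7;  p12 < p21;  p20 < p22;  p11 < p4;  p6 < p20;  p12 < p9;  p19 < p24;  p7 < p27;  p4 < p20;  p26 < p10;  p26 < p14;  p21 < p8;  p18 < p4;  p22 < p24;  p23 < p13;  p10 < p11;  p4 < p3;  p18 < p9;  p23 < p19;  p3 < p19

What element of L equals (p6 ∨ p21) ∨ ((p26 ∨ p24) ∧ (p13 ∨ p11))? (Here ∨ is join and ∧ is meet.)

p24

p6 ∨ p21 = p24
p26 ∨ p24 = p24
p13 ∨ p11 = p7
p24 ∧ p7 = p19
p24 ∨ p19 = p24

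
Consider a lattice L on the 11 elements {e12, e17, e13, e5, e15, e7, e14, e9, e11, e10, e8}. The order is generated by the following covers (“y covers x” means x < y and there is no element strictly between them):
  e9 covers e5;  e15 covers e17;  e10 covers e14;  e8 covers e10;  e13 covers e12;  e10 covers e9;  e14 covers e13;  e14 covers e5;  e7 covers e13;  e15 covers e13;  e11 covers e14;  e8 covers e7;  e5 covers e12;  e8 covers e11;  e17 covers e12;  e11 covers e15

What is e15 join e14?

Common upper bounds of {e15, e14}: e11, e8.
The least among these is e11.

e11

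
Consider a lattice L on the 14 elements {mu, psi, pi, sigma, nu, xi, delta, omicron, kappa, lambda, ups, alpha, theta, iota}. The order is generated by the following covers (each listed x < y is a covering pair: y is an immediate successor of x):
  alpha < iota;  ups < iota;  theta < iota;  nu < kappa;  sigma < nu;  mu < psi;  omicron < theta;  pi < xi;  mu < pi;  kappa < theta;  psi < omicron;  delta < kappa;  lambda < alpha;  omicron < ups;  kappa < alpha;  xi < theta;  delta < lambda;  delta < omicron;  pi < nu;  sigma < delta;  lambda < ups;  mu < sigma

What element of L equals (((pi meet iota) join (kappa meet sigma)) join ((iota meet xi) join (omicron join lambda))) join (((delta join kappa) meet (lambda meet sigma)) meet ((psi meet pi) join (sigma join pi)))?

pi ∧ iota = pi
kappa ∧ sigma = sigma
pi ∨ sigma = nu
iota ∧ xi = xi
omicron ∨ lambda = ups
xi ∨ ups = iota
nu ∨ iota = iota
delta ∨ kappa = kappa
lambda ∧ sigma = sigma
kappa ∧ sigma = sigma
psi ∧ pi = mu
sigma ∨ pi = nu
mu ∨ nu = nu
sigma ∧ nu = sigma
iota ∨ sigma = iota

iota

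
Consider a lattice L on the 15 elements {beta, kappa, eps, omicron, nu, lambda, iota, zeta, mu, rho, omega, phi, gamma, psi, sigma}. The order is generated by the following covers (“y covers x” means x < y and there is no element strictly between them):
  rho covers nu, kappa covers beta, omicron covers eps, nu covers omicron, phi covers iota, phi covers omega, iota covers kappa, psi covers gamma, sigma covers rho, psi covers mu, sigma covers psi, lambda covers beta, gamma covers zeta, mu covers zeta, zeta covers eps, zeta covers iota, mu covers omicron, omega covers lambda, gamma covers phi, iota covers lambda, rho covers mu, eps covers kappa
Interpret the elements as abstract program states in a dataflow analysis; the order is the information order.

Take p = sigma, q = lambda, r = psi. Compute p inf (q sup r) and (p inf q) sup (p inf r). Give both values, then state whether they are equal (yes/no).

q sup r = psi, so p inf (q sup r) = sigma inf psi = psi.
p inf q = lambda and p inf r = psi, so (p inf q) sup (p inf r) = lambda sup psi = psi.
Equal: yes.

psi; psi; yes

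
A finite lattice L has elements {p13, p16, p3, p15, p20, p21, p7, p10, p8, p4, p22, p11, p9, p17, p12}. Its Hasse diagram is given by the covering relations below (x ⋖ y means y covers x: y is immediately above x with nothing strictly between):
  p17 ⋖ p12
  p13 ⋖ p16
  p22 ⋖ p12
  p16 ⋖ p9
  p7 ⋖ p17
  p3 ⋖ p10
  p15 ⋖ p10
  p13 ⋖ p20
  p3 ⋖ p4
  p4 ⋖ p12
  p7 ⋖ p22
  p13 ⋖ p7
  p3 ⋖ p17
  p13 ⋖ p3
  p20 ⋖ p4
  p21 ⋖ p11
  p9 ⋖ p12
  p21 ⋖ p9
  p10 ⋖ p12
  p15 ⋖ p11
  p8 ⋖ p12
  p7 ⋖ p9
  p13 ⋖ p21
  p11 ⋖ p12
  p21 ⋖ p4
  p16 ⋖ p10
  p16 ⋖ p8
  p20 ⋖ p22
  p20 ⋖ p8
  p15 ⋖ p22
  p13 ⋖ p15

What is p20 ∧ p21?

p13

Common lower bounds of {p20, p21}: p13.
The greatest among these is p13.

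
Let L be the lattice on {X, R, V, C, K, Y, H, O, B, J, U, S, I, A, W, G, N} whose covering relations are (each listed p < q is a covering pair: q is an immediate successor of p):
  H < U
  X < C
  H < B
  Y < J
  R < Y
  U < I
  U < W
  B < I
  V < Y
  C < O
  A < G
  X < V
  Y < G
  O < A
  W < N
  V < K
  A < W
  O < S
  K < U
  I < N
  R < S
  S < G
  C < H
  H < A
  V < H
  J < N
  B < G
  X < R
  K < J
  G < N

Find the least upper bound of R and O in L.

S

Common upper bounds of {R, O}: G, N, S.
The least among these is S.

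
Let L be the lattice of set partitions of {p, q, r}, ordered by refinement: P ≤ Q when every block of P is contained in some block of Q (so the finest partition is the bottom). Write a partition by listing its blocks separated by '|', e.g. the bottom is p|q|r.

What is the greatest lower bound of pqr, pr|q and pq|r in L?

Common lower bounds of {pqr, pr|q, pq|r}: p|q|r.
The greatest among these is p|q|r.

p|q|r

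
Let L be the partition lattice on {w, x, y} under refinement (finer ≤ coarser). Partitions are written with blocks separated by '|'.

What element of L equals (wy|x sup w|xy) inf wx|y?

wx|y

wy|x ∨ w|xy = wxy
wxy ∧ wx|y = wx|y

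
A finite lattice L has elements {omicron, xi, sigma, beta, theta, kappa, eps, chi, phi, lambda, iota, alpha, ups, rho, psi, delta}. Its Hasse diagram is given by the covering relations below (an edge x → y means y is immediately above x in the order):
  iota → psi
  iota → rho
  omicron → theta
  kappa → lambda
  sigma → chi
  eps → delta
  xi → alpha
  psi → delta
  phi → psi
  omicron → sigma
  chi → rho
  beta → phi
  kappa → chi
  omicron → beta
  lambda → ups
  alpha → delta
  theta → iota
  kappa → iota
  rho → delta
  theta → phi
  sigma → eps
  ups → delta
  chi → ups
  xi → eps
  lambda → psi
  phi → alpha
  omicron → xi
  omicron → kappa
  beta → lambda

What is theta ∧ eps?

Common lower bounds of {theta, eps}: omicron.
The greatest among these is omicron.

omicron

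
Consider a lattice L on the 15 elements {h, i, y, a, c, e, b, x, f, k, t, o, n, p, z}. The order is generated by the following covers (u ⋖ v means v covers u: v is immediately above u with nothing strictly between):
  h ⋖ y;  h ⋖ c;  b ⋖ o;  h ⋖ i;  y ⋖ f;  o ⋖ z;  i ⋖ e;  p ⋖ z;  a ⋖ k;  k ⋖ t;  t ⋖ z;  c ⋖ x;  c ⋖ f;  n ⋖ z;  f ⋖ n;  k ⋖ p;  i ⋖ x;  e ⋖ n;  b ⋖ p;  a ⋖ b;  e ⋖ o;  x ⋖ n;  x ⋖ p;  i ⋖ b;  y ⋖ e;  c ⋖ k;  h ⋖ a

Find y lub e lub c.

Common upper bounds of {y, e, c}: n, z.
The least among these is n.

n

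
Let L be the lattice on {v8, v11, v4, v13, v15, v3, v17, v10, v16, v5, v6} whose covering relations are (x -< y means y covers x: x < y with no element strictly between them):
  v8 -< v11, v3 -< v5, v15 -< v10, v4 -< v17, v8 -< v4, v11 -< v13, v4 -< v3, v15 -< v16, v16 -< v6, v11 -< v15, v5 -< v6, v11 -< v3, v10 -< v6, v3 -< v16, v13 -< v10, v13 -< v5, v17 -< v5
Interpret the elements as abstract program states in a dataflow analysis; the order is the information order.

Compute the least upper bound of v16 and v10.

v6

Common upper bounds of {v16, v10}: v6.
The least among these is v6.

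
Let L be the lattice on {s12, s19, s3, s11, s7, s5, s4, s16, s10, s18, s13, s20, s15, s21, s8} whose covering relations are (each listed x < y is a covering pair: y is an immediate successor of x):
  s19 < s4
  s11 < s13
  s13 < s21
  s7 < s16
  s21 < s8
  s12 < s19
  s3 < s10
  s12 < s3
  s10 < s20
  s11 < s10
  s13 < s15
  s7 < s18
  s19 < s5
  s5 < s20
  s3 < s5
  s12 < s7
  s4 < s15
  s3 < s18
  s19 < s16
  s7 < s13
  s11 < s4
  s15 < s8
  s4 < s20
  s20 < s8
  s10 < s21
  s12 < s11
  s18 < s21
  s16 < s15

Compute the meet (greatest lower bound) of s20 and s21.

Common lower bounds of {s20, s21}: s10, s11, s12, s3.
The greatest among these is s10.

s10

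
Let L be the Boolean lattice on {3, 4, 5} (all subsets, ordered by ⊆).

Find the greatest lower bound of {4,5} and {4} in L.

Under ⊆, meet is intersection: {4,5} ∩ {4} = {4}.

{4}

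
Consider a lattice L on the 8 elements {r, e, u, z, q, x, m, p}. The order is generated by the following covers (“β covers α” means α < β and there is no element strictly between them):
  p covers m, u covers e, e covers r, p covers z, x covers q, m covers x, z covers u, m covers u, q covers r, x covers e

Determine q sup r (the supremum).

Common upper bounds of {q, r}: m, p, q, x.
The least among these is q.

q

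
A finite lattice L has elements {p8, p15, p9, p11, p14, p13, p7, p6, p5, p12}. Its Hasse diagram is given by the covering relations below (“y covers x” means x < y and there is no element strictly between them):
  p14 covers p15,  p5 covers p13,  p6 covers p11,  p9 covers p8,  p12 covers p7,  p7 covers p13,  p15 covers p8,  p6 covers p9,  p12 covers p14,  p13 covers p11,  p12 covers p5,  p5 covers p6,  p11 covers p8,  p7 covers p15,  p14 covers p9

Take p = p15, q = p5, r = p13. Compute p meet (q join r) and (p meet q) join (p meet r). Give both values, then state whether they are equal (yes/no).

q join r = p5, so p meet (q join r) = p15 meet p5 = p8.
p meet q = p8 and p meet r = p8, so (p meet q) join (p meet r) = p8 join p8 = p8.
Equal: yes.

p8; p8; yes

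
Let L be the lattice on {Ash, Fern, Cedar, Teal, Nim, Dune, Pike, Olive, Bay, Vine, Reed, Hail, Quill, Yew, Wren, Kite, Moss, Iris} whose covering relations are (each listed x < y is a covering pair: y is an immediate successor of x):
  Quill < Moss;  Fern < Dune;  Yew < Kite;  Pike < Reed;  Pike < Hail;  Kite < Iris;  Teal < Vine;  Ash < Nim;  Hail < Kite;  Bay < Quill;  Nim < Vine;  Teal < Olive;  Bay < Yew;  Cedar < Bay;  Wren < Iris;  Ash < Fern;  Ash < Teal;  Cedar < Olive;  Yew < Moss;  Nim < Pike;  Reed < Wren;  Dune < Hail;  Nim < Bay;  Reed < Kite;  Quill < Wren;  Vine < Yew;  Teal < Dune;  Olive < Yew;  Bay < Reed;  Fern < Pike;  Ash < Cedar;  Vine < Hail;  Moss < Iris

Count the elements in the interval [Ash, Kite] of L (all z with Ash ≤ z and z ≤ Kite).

The interval [Ash, Kite] = {Ash, Bay, Cedar, Dune, Fern, Hail, Kite, Nim, Olive, Pike, Reed, Teal, Vine, Yew}, which has 14 elements.

14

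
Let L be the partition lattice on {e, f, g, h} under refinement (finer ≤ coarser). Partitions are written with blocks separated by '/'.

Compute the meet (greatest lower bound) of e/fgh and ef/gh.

Common lower bounds of {e/fgh, ef/gh}: e/f/g/h, e/f/gh.
The greatest among these is e/f/gh.

e/f/gh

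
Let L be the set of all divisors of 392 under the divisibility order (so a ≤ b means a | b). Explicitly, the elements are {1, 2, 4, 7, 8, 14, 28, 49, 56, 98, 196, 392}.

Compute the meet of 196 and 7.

In the divisibility order, the meet is the greatest common divisor: gcd(196, 7) = 7.

7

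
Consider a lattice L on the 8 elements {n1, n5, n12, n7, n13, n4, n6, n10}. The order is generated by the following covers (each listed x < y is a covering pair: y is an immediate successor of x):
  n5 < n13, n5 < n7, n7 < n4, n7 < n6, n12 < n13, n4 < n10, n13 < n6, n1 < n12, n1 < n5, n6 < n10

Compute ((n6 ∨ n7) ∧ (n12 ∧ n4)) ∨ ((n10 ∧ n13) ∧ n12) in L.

n12

n6 ∨ n7 = n6
n12 ∧ n4 = n1
n6 ∧ n1 = n1
n10 ∧ n13 = n13
n13 ∧ n12 = n12
n1 ∨ n12 = n12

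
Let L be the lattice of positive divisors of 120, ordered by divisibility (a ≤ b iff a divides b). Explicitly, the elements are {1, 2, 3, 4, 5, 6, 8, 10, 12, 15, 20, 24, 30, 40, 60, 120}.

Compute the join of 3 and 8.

In the divisibility order, the join is the least common multiple: lcm(3, 8) = 24.

24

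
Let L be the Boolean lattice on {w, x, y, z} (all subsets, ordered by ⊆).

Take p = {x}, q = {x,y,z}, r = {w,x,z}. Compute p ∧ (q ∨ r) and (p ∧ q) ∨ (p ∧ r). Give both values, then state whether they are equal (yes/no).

{x}; {x}; yes

q ∨ r = {w,x,y,z}, so p ∧ (q ∨ r) = {x} ∧ {w,x,y,z} = {x}.
p ∧ q = {x} and p ∧ r = {x}, so (p ∧ q) ∨ (p ∧ r) = {x} ∨ {x} = {x}.
Equal: yes.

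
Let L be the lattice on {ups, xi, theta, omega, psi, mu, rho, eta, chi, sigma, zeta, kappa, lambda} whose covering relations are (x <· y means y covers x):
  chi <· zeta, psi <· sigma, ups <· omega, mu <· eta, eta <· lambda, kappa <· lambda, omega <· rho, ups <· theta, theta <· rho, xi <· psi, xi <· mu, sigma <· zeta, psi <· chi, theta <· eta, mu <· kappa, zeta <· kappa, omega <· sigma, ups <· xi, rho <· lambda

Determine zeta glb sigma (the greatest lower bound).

sigma

Common lower bounds of {zeta, sigma}: omega, psi, sigma, ups, xi.
The greatest among these is sigma.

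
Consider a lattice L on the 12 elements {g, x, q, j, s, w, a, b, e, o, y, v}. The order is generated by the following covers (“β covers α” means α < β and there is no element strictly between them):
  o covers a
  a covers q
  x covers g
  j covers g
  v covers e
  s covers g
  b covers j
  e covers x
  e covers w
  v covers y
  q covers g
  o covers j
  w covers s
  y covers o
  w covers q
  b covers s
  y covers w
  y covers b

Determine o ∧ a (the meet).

Common lower bounds of {o, a}: a, g, q.
The greatest among these is a.

a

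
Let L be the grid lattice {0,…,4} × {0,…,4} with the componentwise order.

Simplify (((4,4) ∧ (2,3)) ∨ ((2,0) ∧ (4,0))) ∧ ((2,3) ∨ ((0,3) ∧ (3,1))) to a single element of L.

(2,3)

(4,4) ∧ (2,3) = (2,3)
(2,0) ∧ (4,0) = (2,0)
(2,3) ∨ (2,0) = (2,3)
(0,3) ∧ (3,1) = (0,1)
(2,3) ∨ (0,1) = (2,3)
(2,3) ∧ (2,3) = (2,3)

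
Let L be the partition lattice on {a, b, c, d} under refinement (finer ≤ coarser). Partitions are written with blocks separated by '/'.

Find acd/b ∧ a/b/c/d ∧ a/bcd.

a/b/c/d

The meet (common refinement) of acd/b, a/b/c/d, a/bcd intersects blocks pairwise, giving a/b/c/d.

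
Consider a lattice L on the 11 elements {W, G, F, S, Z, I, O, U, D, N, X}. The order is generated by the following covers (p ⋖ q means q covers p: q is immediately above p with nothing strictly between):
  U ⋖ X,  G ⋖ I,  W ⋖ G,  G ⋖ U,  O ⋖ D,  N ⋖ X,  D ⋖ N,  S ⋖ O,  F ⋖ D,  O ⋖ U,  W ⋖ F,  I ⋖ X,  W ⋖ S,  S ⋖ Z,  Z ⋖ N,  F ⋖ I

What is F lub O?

Common upper bounds of {F, O}: D, N, X.
The least among these is D.

D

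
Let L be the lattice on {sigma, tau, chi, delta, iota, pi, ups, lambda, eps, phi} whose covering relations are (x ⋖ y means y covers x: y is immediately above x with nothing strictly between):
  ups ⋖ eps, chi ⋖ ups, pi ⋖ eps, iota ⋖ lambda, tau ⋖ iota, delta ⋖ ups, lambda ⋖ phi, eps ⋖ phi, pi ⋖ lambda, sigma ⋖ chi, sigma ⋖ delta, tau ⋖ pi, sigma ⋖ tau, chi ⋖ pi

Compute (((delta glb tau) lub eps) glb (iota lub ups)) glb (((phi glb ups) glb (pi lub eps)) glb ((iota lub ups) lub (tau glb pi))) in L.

ups

delta ∧ tau = sigma
sigma ∨ eps = eps
iota ∨ ups = phi
eps ∧ phi = eps
phi ∧ ups = ups
pi ∨ eps = eps
ups ∧ eps = ups
iota ∨ ups = phi
tau ∧ pi = tau
phi ∨ tau = phi
ups ∧ phi = ups
eps ∧ ups = ups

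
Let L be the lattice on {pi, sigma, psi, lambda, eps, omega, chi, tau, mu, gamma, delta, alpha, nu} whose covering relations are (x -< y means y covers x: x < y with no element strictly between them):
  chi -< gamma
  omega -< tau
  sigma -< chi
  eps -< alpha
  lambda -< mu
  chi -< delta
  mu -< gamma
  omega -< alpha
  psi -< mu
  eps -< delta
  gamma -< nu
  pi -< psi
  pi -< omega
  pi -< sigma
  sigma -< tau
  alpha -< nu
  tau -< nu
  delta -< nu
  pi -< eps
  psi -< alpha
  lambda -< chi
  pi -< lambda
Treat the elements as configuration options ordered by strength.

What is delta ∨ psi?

nu

Common upper bounds of {delta, psi}: nu.
The least among these is nu.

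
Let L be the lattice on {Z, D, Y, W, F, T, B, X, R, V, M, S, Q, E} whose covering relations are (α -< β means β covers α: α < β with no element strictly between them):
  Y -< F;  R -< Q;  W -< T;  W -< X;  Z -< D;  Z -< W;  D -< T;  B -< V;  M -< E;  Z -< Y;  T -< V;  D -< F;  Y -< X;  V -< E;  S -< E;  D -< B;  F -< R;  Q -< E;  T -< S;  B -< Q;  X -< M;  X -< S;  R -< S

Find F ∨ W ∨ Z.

Common upper bounds of {F, W, Z}: E, S.
The least among these is S.

S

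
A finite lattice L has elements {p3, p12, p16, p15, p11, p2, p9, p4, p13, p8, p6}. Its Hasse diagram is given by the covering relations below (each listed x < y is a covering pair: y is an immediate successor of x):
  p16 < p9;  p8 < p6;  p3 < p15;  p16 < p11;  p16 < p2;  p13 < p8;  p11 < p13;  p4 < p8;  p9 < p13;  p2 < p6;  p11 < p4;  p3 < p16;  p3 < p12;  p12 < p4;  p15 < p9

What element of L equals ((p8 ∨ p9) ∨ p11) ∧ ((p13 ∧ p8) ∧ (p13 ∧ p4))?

p8 ∨ p9 = p8
p8 ∨ p11 = p8
p13 ∧ p8 = p13
p13 ∧ p4 = p11
p13 ∧ p11 = p11
p8 ∧ p11 = p11

p11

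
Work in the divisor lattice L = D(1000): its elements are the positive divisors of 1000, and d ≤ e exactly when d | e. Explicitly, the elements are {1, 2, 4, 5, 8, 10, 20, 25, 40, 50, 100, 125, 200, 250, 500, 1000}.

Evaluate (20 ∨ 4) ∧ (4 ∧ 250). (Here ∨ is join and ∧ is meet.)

20 ∨ 4 = 20
4 ∧ 250 = 2
20 ∧ 2 = 2

2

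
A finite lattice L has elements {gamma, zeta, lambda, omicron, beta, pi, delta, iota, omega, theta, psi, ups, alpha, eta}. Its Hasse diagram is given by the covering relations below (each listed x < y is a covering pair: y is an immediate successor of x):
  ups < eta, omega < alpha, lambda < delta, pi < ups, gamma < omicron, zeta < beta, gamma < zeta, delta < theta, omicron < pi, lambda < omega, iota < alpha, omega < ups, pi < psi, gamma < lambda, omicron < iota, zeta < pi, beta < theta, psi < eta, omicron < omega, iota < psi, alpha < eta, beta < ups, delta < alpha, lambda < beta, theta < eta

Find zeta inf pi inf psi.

Common lower bounds of {zeta, pi, psi}: gamma, zeta.
The greatest among these is zeta.

zeta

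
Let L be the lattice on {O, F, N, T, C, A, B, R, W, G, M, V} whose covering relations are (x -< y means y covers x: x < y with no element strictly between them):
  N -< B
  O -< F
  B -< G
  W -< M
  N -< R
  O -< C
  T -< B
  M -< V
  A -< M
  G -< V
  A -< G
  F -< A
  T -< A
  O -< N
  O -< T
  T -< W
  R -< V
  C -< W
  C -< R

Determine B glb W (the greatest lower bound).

T

Common lower bounds of {B, W}: O, T.
The greatest among these is T.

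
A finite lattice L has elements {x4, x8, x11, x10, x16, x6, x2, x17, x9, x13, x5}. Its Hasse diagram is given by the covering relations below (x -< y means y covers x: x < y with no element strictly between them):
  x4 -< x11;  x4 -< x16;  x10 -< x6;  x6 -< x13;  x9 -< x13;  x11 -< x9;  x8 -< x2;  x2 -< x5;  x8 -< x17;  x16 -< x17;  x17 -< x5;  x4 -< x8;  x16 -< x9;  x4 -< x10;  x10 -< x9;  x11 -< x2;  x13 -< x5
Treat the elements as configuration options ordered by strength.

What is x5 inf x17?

x17

Common lower bounds of {x5, x17}: x16, x17, x4, x8.
The greatest among these is x17.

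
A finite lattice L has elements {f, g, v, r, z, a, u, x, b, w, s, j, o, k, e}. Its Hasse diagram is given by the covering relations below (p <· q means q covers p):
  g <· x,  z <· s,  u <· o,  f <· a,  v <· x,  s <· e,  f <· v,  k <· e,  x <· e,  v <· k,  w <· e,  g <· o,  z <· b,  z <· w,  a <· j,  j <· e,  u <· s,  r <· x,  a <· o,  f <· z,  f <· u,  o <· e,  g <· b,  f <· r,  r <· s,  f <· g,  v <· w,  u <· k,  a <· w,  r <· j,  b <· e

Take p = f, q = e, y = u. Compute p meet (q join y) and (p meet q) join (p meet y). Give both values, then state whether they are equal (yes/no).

q join y = e, so p meet (q join y) = f meet e = f.
p meet q = f and p meet y = f, so (p meet q) join (p meet y) = f join f = f.
Equal: yes.

f; f; yes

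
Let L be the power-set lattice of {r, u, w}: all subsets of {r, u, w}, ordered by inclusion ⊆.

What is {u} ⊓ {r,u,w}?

Under ⊆, meet is intersection: {u} ∩ {r,u,w} = {u}.

{u}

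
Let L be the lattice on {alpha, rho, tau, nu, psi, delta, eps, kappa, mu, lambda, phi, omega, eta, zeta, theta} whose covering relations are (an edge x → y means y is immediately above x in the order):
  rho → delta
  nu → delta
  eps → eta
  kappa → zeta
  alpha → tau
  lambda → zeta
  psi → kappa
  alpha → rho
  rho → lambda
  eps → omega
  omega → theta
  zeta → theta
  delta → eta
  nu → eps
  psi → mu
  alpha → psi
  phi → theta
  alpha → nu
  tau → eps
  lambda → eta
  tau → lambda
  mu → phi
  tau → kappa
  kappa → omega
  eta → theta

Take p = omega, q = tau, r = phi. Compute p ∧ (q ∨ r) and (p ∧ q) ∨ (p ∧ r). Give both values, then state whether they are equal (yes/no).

omega; kappa; no

q ∨ r = theta, so p ∧ (q ∨ r) = omega ∧ theta = omega.
p ∧ q = tau and p ∧ r = psi, so (p ∧ q) ∨ (p ∧ r) = tau ∨ psi = kappa.
Equal: no.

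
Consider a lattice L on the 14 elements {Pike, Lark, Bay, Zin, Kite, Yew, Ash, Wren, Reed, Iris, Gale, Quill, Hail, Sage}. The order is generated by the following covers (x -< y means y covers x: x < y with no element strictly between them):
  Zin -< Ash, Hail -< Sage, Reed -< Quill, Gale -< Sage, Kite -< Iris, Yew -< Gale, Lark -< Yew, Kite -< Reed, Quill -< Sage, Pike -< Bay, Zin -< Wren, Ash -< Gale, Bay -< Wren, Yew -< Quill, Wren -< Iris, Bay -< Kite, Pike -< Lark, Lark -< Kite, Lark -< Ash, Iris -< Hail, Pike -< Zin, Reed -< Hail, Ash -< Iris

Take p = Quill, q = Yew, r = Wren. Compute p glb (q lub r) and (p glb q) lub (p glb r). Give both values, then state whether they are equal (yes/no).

q lub r = Sage, so p glb (q lub r) = Quill glb Sage = Quill.
p glb q = Yew and p glb r = Bay, so (p glb q) lub (p glb r) = Yew lub Bay = Quill.
Equal: yes.

Quill; Quill; yes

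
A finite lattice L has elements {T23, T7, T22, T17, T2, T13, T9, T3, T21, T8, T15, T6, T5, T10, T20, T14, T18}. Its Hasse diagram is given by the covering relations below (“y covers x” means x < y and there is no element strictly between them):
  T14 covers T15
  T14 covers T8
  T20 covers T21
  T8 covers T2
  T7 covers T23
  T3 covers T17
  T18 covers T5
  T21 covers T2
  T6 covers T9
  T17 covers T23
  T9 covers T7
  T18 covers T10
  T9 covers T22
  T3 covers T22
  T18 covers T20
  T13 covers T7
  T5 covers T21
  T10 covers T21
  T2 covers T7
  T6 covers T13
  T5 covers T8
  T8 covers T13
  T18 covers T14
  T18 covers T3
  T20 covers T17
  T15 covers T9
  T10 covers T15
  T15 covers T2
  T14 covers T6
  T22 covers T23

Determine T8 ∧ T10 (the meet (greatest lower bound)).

Common lower bounds of {T8, T10}: T2, T23, T7.
The greatest among these is T2.

T2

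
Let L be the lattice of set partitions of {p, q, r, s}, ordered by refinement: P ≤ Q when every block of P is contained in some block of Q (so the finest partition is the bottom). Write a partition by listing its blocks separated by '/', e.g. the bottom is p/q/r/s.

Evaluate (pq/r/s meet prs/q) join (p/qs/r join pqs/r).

pq/r/s ∧ prs/q = p/q/r/s
p/qs/r ∨ pqs/r = pqs/r
p/q/r/s ∨ pqs/r = pqs/r

pqs/r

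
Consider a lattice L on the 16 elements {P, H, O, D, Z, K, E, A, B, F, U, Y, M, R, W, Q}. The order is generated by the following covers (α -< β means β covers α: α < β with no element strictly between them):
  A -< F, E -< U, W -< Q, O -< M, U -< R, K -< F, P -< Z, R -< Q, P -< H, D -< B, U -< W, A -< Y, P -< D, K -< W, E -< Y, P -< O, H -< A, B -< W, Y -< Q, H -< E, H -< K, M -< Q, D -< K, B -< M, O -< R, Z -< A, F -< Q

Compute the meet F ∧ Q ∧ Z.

Common lower bounds of {F, Q, Z}: P, Z.
The greatest among these is Z.

Z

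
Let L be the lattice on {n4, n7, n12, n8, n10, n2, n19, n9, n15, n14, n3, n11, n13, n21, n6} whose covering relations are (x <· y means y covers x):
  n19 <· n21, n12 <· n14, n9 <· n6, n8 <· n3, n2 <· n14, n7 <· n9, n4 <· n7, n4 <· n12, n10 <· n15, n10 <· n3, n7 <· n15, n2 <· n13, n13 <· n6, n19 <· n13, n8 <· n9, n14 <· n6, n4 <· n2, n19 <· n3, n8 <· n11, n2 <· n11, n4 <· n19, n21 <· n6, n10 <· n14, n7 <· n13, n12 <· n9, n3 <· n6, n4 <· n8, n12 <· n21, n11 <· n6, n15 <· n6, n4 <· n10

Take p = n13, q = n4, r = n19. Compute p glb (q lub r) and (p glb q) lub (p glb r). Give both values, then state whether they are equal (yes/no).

q lub r = n19, so p glb (q lub r) = n13 glb n19 = n19.
p glb q = n4 and p glb r = n19, so (p glb q) lub (p glb r) = n4 lub n19 = n19.
Equal: yes.

n19; n19; yes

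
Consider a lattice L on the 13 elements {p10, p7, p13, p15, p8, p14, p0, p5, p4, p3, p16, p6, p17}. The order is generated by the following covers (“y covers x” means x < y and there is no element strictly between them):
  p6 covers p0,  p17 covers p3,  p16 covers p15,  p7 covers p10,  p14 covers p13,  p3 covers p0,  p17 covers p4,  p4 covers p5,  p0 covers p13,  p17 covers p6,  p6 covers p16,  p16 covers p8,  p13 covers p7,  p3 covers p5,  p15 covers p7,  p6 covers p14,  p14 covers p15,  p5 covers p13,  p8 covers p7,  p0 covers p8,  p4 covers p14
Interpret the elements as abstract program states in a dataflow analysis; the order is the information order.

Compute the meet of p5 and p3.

p5

Common lower bounds of {p5, p3}: p10, p13, p5, p7.
The greatest among these is p5.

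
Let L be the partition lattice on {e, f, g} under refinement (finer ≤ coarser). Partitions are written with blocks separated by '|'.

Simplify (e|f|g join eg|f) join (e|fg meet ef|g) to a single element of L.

e|f|g ∨ eg|f = eg|f
e|fg ∧ ef|g = e|f|g
eg|f ∨ e|f|g = eg|f

eg|f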